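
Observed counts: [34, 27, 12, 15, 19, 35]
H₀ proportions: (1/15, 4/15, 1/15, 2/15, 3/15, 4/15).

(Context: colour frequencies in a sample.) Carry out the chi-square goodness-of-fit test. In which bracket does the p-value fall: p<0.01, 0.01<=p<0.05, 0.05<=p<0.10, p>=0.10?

p-value bracket: p<0.01

n = 142; E_i = n·p_i = [9.47, 37.87, 9.47, 18.93, 28.40, 37.87]
χ² = (34−9.47)²/9.47 + (27−37.87)²/37.87 + (12−9.47)²/9.47 + (15−18.93)²/18.93 + (19−28.40)²/28.40 + (35−37.87)²/37.87 = 71.5211
df = 5
p-value (upper-tail) = 0.00000
→ bracket: p<0.01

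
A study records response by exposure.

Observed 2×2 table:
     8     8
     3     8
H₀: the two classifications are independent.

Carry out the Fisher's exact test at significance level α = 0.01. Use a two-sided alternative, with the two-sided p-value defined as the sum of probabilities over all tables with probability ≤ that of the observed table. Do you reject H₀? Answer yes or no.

reject H₀: no

Margins: r₁=16, r₂=11, c₁=11, c₂=16, n=27
p_obs = C(16,8)·C(11,3)/C(27,11); sum pmf over tables with pmf ≤ p_obs
p-value (two-sided) = 0.42668
At α=0.01: p ≥ α → fail to reject H₀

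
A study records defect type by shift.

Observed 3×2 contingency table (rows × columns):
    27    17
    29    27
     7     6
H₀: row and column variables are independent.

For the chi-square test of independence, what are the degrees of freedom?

degrees of freedom = 2

df = (r−1)(c−1) = (3−1)·(2−1) = 2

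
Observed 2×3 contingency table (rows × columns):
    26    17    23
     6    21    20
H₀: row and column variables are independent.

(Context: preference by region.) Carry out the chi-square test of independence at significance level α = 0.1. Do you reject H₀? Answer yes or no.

Row totals [66, 47], col totals [32, 38, 43], n=113
χ² = (26−18.69)²/18.69 + (17−22.19)²/22.19 + (23−25.12)²/25.12 + (6−13.31)²/13.31 + (21−15.81)²/15.81 + (20−17.88)²/17.88 = 10.2247
df = 2
p-value (upper-tail) = 0.00602
At α=0.1: p < α → reject H₀

reject H₀: yes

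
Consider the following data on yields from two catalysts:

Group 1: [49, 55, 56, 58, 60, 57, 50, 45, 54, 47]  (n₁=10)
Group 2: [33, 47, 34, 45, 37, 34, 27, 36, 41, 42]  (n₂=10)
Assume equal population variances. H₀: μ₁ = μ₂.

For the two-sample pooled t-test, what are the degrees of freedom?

degrees of freedom = 18

df = n₁ + n₂ − 2 = 10 + 10 − 2 = 18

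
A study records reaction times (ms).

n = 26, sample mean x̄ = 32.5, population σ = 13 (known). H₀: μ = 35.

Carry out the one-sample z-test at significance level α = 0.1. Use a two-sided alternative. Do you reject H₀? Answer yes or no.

SE = σ/√n = 13/√26 = 2.5495
z = (x̄−μ₀)/SE = (32.5−35)/2.5495 = -0.9806
p-value (two-sided) = 0.32680
At α=0.1: p ≥ α → fail to reject H₀

reject H₀: no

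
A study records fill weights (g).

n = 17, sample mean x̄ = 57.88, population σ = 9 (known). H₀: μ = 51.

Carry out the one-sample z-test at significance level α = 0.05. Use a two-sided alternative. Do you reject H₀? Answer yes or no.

SE = σ/√n = 9/√17 = 2.1828
z = (x̄−μ₀)/SE = (57.88−51)/2.1828 = 3.1519
p-value (two-sided) = 0.00162
At α=0.05: p < α → reject H₀

reject H₀: yes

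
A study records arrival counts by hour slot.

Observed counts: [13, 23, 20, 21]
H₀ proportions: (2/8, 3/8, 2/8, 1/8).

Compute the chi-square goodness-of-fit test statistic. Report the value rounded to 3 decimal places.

n = 77; E_i = n·p_i = [19.25, 28.88, 19.25, 9.62]
χ² = (13−19.25)²/19.25 + (23−28.88)²/28.88 + (20−19.25)²/19.25 + (21−9.62)²/9.62 = 16.6970
df = 3

test statistic = 16.697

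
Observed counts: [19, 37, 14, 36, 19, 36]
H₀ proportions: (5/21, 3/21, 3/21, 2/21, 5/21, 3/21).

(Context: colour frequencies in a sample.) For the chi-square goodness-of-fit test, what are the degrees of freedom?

df = k − 1 = 6 − 1 = 5

degrees of freedom = 5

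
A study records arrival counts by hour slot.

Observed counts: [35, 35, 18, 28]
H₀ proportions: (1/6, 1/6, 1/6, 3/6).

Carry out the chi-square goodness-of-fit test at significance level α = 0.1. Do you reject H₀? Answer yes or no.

n = 116; E_i = n·p_i = [19.33, 19.33, 19.33, 58.00]
χ² = (35−19.33)²/19.33 + (35−19.33)²/19.33 + (18−19.33)²/19.33 + (28−58.00)²/58.00 = 41.0000
df = 3
p-value (upper-tail) = 0.00000
At α=0.1: p < α → reject H₀

reject H₀: yes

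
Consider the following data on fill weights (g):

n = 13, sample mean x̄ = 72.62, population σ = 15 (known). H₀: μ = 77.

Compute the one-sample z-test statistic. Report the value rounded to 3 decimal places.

test statistic = -1.053

SE = σ/√n = 15/√13 = 4.1603
z = (x̄−μ₀)/SE = (72.62−77)/4.1603 = -1.0528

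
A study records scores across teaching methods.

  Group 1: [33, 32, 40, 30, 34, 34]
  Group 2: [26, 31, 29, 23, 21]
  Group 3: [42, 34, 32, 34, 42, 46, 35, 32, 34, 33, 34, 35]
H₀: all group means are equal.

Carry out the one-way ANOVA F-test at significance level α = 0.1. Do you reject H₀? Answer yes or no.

Group means [33.83, 26.00, 36.08], grand mean 33.304
SSB = Σnᵢ(x̄ᵢ−x̄)² = 361.120; SSW = ΣΣ(x−x̄ᵢ)² = 355.750
MSB = 361.120/2 = 180.5598; MSW = 355.750/20 = 17.7875
F = MSB/MSW = 10.1509
df = (2, 20)
p-value (upper-tail) = 0.00091
At α=0.1: p < α → reject H₀

reject H₀: yes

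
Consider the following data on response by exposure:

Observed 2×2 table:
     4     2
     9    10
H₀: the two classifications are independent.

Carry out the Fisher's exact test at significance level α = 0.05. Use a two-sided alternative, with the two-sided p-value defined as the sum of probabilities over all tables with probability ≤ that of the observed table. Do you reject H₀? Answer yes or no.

Margins: r₁=6, r₂=19, c₁=13, c₂=12, n=25
p_obs = C(6,4)·C(19,9)/C(25,13); sum pmf over tables with pmf ≤ p_obs
p-value (two-sided) = 0.64472
At α=0.05: p ≥ α → fail to reject H₀

reject H₀: no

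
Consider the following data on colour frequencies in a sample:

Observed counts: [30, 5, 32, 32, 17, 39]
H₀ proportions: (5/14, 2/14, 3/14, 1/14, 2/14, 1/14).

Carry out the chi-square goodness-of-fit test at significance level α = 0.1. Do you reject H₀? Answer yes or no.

n = 155; E_i = n·p_i = [55.36, 22.14, 33.21, 11.07, 22.14, 11.07]
χ² = (30−55.36)²/55.36 + (5−22.14)²/22.14 + (32−33.21)²/33.21 + (32−11.07)²/11.07 + (17−22.14)²/22.14 + (39−11.07)²/11.07 = 136.1398
df = 5
p-value (upper-tail) = 0.00000
At α=0.1: p < α → reject H₀

reject H₀: yes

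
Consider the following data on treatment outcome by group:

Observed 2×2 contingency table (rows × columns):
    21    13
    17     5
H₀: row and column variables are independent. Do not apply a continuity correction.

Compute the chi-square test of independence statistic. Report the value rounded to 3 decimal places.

test statistic = 1.473

Row totals [34, 22], col totals [38, 18], n=56
χ² = (21−23.07)²/23.07 + (13−10.93)²/10.93 + (17−14.93)²/14.93 + (5−7.07)²/7.07 = 1.4728
df = 1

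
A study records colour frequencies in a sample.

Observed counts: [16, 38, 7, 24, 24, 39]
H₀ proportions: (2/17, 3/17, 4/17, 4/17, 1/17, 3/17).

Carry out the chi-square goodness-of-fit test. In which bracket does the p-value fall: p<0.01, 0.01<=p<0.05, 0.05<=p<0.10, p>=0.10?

n = 148; E_i = n·p_i = [17.41, 26.12, 34.82, 34.82, 8.71, 26.12]
χ² = (16−17.41)²/17.41 + (38−26.12)²/26.12 + (7−34.82)²/34.82 + (24−34.82)²/34.82 + (24−8.71)²/8.71 + (39−26.12)²/26.12 = 64.3373
df = 5
p-value (upper-tail) = 0.00000
→ bracket: p<0.01

p-value bracket: p<0.01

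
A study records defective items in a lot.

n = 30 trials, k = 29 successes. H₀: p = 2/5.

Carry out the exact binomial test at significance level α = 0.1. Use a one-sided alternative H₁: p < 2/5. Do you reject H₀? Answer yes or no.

Exact binomial: n=30, k=29, p₀=2/5=0.4000
P(X≤29) from Σ C(n,i)·p₀^i·(1−p₀)^(n−i)
p-value (one-sided, H₁ less) = 1.00000
At α=0.1: p ≥ α → fail to reject H₀

reject H₀: no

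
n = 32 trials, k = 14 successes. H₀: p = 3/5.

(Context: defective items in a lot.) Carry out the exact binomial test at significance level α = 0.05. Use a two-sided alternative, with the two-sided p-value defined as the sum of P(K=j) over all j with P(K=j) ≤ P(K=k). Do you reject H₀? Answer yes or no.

reject H₀: no

Exact binomial: n=32, k=14, p₀=3/5=0.6000
P(X=j) = C(n,j)·p₀^j·(1−p₀)^(n−j); p = Σ P(X=j) over j with P(X=j) ≤ P(X=14)
p-value (two-sided) = 0.07109
At α=0.05: p ≥ α → fail to reject H₀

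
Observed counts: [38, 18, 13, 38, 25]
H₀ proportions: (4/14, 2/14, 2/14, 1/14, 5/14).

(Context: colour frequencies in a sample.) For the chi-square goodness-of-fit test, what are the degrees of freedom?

degrees of freedom = 4

df = k − 1 = 5 − 1 = 4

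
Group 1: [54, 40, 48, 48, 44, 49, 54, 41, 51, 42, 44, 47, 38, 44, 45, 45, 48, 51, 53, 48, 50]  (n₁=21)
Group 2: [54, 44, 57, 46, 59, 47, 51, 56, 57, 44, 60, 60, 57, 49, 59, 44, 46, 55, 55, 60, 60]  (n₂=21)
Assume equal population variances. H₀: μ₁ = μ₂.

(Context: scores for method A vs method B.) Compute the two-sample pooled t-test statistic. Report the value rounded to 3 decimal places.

x̄₁=46.857, s₁=4.520, n₁=21
x̄₂=53.333, s₂=6.036, n₂=21
s_p² = [20·4.520² + 20·6.036²]/40 = 28.4310
SE = √(s_p²·(1/21+1/21)) = 1.6455
t = (46.857−53.333)/1.6455 = -3.9357
df = 40

test statistic = -3.936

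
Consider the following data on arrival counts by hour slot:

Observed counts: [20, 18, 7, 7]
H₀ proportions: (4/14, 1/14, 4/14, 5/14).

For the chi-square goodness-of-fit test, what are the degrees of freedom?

df = k − 1 = 4 − 1 = 3

degrees of freedom = 3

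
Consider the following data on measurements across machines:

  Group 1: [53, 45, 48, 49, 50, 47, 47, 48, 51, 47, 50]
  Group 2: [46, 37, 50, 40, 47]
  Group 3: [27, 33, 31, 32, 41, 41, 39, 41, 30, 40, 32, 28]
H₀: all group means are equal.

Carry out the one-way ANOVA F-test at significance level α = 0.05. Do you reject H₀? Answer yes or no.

reject H₀: yes

Group means [48.64, 44.00, 34.58], grand mean 41.786
SSB = Σnᵢ(x̄ᵢ−x̄)² = 1163.252; SSW = ΣΣ(x−x̄ᵢ)² = 487.462
MSB = 1163.252/2 = 581.6261; MSW = 487.462/25 = 19.4985
F = MSB/MSW = 29.8293
df = (2, 25)
p-value (upper-tail) = 0.00000
At α=0.05: p < α → reject H₀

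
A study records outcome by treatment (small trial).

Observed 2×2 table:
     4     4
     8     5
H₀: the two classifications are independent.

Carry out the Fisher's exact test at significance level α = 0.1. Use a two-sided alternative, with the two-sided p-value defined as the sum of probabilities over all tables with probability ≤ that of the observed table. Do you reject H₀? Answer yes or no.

Margins: r₁=8, r₂=13, c₁=12, c₂=9, n=21
p_obs = C(8,4)·C(13,8)/C(21,12); sum pmf over tables with pmf ≤ p_obs
p-value (two-sided) = 0.67307
At α=0.1: p ≥ α → fail to reject H₀

reject H₀: no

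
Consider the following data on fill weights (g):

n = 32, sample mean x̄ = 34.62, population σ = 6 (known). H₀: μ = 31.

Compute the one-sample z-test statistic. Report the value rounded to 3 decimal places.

test statistic = 3.413

SE = σ/√n = 6/√32 = 1.0607
z = (x̄−μ₀)/SE = (34.62−31)/1.0607 = 3.4130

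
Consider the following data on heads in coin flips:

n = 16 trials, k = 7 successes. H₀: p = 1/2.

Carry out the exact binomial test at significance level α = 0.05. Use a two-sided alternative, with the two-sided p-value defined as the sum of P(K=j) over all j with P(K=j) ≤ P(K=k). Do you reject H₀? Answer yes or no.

Exact binomial: n=16, k=7, p₀=1/2=0.5000
P(X=j) = C(n,j)·p₀^j·(1−p₀)^(n−j); p = Σ P(X=j) over j with P(X=j) ≤ P(X=7)
p-value (two-sided) = 0.80362
At α=0.05: p ≥ α → fail to reject H₀

reject H₀: no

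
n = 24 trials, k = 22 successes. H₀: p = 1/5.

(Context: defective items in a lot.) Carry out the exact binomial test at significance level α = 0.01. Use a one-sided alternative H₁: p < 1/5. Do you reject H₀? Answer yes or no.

Exact binomial: n=24, k=22, p₀=1/5=0.2000
P(X≤22) from Σ C(n,i)·p₀^i·(1−p₀)^(n−i)
p-value (one-sided, H₁ less) = 1.00000
At α=0.01: p ≥ α → fail to reject H₀

reject H₀: no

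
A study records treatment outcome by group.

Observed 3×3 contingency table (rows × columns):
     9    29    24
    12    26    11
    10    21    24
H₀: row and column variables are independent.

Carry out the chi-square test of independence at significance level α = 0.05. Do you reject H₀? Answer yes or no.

Row totals [62, 49, 55], col totals [31, 76, 59], n=166
χ² = (9−11.58)²/11.58 + (29−28.39)²/28.39 + (24−22.04)²/22.04 + (12−9.15)²/9.15 + (26−22.43)²/22.43 + (11−17.42)²/17.42 + (10−10.27)²/10.27 + (21−25.18)²/25.18 + (24−19.55)²/19.55 = 6.2952
df = 4
p-value (upper-tail) = 0.17816
At α=0.05: p ≥ α → fail to reject H₀

reject H₀: no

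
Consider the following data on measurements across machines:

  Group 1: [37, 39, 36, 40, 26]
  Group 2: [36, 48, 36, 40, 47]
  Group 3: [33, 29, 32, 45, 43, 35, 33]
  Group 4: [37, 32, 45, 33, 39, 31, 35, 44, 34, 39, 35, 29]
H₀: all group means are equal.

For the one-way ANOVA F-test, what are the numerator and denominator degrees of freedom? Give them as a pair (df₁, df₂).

k = 4 groups, N = 29 total
df = (k−1, N−k) = (4−1, 29−4) = (3, 25)

degrees of freedom = [3, 25]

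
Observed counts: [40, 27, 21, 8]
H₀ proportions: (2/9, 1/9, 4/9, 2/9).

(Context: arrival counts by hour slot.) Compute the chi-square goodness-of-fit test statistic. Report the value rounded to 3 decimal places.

test statistic = 60.680

n = 96; E_i = n·p_i = [21.33, 10.67, 42.67, 21.33]
χ² = (40−21.33)²/21.33 + (27−10.67)²/10.67 + (21−42.67)²/42.67 + (8−21.33)²/21.33 = 60.6797
df = 3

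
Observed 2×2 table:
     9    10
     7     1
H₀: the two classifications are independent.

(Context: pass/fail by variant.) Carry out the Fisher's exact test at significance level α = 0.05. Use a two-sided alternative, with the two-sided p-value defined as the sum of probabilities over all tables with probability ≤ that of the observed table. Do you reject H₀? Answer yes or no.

reject H₀: no

Margins: r₁=19, r₂=8, c₁=16, c₂=11, n=27
p_obs = C(19,9)·C(8,7)/C(27,16); sum pmf over tables with pmf ≤ p_obs
p-value (two-sided) = 0.08990
At α=0.05: p ≥ α → fail to reject H₀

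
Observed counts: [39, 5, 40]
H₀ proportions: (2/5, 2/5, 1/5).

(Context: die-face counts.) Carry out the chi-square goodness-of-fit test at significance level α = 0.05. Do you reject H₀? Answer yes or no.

reject H₀: yes

n = 84; E_i = n·p_i = [33.60, 33.60, 16.80]
χ² = (39−33.60)²/33.60 + (5−33.60)²/33.60 + (40−16.80)²/16.80 = 57.2500
df = 2
p-value (upper-tail) = 0.00000
At α=0.05: p < α → reject H₀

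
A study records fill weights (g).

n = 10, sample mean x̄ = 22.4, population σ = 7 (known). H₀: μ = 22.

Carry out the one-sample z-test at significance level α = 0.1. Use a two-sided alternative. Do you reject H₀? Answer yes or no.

reject H₀: no

SE = σ/√n = 7/√10 = 2.2136
z = (x̄−μ₀)/SE = (22.4−22)/2.2136 = 0.1807
p-value (two-sided) = 0.85660
At α=0.1: p ≥ α → fail to reject H₀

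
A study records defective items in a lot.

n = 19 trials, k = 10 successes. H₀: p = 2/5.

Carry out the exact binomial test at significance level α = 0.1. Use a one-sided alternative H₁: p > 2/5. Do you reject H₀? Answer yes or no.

reject H₀: no

Exact binomial: n=19, k=10, p₀=2/5=0.4000
P(X≥10) from Σ C(n,i)·p₀^i·(1−p₀)^(n−i)
p-value (one-sided, H₁ greater) = 0.18609
At α=0.1: p ≥ α → fail to reject H₀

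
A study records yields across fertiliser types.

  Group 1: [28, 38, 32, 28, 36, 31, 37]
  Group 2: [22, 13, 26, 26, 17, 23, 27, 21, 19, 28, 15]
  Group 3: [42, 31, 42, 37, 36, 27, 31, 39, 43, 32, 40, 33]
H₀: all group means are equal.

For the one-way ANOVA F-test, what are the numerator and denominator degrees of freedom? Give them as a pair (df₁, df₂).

k = 3 groups, N = 30 total
df = (k−1, N−k) = (3−1, 30−3) = (2, 27)

degrees of freedom = [2, 27]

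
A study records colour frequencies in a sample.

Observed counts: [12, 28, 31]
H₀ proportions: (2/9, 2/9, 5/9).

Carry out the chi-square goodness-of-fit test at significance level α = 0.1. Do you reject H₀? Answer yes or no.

n = 71; E_i = n·p_i = [15.78, 15.78, 39.44]
χ² = (12−15.78)²/15.78 + (28−15.78)²/15.78 + (31−39.44)²/39.44 = 12.1803
df = 2
p-value (upper-tail) = 0.00227
At α=0.1: p < α → reject H₀

reject H₀: yes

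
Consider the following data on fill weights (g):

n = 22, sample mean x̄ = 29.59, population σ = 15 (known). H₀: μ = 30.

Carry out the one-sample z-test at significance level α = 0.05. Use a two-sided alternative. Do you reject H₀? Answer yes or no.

SE = σ/√n = 15/√22 = 3.1980
z = (x̄−μ₀)/SE = (29.59−30)/3.1980 = -0.1282
p-value (two-sided) = 0.89799
At α=0.05: p ≥ α → fail to reject H₀

reject H₀: no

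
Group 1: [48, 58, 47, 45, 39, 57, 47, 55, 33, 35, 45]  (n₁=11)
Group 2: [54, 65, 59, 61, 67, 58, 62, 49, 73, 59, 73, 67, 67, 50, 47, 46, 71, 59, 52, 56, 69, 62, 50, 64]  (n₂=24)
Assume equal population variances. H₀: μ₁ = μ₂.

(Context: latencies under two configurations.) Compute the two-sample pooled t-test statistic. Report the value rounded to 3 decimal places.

test statistic = -4.578

x̄₁=46.273, s₁=8.320, n₁=11
x̄₂=60.000, s₂=8.199, n₂=24
s_p² = [10·8.320² + 23·8.199²]/33 = 67.8237
SE = √(s_p²·(1/11+1/24)) = 2.9986
t = (46.273−60.000)/2.9986 = -4.5778
df = 33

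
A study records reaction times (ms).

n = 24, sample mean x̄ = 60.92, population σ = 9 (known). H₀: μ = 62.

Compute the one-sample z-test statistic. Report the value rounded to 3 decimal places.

test statistic = -0.588

SE = σ/√n = 9/√24 = 1.8371
z = (x̄−μ₀)/SE = (60.92−62)/1.8371 = -0.5879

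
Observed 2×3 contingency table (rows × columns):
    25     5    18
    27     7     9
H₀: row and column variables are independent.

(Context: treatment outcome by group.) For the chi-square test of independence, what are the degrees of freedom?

degrees of freedom = 2

df = (r−1)(c−1) = (2−1)·(3−1) = 2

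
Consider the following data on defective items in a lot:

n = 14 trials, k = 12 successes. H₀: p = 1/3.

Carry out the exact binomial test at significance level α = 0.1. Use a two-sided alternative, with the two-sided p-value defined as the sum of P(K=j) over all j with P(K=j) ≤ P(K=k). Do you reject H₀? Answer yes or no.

Exact binomial: n=14, k=12, p₀=1/3=0.3333
P(X=j) = C(n,j)·p₀^j·(1−p₀)^(n−j); p = Σ P(X=j) over j with P(X=j) ≤ P(X=12)
p-value (two-sided) = 0.00008
At α=0.1: p < α → reject H₀

reject H₀: yes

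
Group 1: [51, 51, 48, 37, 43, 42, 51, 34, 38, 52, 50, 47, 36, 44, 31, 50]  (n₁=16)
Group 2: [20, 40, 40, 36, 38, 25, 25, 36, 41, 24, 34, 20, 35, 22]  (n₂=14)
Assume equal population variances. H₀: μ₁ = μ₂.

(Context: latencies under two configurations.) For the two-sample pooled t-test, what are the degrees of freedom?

degrees of freedom = 28

df = n₁ + n₂ − 2 = 16 + 14 − 2 = 28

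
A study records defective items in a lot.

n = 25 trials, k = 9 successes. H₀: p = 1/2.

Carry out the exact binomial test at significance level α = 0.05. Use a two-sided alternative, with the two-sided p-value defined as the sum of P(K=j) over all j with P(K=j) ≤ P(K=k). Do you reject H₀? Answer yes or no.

Exact binomial: n=25, k=9, p₀=1/2=0.5000
P(X=j) = C(n,j)·p₀^j·(1−p₀)^(n−j); p = Σ P(X=j) over j with P(X=j) ≤ P(X=9)
p-value (two-sided) = 0.22952
At α=0.05: p ≥ α → fail to reject H₀

reject H₀: no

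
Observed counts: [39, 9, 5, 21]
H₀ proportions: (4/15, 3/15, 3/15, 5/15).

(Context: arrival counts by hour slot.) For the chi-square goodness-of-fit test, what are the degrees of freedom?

df = k − 1 = 4 − 1 = 3

degrees of freedom = 3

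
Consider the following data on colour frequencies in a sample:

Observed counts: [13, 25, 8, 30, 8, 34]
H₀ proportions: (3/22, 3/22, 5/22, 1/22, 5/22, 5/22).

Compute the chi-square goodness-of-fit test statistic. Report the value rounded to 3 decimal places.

test statistic = 147.019

n = 118; E_i = n·p_i = [16.09, 16.09, 26.82, 5.36, 26.82, 26.82]
χ² = (13−16.09)²/16.09 + (25−16.09)²/16.09 + (8−26.82)²/26.82 + (30−5.36)²/5.36 + (8−26.82)²/26.82 + (34−26.82)²/26.82 = 147.0192
df = 5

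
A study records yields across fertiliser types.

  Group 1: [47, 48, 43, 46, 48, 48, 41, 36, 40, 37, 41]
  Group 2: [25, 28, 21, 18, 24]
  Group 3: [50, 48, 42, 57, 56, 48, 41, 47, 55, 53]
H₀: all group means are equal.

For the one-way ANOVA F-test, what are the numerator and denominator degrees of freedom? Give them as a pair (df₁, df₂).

degrees of freedom = [2, 23]

k = 3 groups, N = 26 total
df = (k−1, N−k) = (3−1, 26−3) = (2, 23)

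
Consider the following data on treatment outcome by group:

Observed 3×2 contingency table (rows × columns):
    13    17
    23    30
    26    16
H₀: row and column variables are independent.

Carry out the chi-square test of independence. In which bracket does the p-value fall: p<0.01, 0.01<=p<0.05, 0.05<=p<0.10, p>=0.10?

p-value bracket: p>=0.10

Row totals [30, 53, 42], col totals [62, 63], n=125
χ² = (13−14.88)²/14.88 + (17−15.12)²/15.12 + (23−26.29)²/26.29 + (30−26.71)²/26.71 + (26−20.83)²/20.83 + (16−21.17)²/21.17 = 3.8311
df = 2
p-value (upper-tail) = 0.14726
→ bracket: p>=0.10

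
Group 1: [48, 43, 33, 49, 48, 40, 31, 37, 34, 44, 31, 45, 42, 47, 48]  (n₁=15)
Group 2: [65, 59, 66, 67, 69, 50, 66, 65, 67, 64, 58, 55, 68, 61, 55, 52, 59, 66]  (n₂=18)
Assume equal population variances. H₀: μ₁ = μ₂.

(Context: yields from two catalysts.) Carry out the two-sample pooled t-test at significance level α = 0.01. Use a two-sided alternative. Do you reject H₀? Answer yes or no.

x̄₁=41.333, s₁=6.576, n₁=15
x̄₂=61.778, s₂=5.847, n₂=18
s_p² = [14·6.576² + 17·5.847²]/31 = 38.2724
SE = √(s_p²·(1/15+1/18)) = 2.1628
t = (41.333−61.778)/2.1628 = -9.4527
df = 31
p-value (two-sided) = 0.00000
At α=0.01: p < α → reject H₀

reject H₀: yes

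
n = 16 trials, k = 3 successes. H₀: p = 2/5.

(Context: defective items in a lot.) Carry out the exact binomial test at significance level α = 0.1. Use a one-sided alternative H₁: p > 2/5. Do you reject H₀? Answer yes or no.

reject H₀: no

Exact binomial: n=16, k=3, p₀=2/5=0.4000
P(X≥3) from Σ C(n,i)·p₀^i·(1−p₀)^(n−i)
p-value (one-sided, H₁ greater) = 0.98166
At α=0.1: p ≥ α → fail to reject H₀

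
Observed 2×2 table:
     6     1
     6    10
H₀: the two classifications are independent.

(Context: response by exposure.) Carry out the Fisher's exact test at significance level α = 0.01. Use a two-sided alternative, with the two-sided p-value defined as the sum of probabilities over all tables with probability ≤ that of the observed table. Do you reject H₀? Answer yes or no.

Margins: r₁=7, r₂=16, c₁=12, c₂=11, n=23
p_obs = C(7,6)·C(16,6)/C(23,12); sum pmf over tables with pmf ≤ p_obs
p-value (two-sided) = 0.06865
At α=0.01: p ≥ α → fail to reject H₀

reject H₀: no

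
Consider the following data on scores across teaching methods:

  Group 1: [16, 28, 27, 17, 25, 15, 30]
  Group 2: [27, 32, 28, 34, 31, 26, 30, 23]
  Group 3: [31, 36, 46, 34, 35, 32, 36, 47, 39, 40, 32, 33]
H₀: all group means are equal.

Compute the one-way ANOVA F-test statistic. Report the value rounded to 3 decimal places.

test statistic = 17.384

Group means [22.57, 28.88, 36.75], grand mean 30.741
SSB = Σnᵢ(x̄ᵢ−x̄)² = 928.346; SSW = ΣΣ(x−x̄ᵢ)² = 640.839
MSB = 928.346/2 = 464.1729; MSW = 640.839/24 = 26.7016
F = MSB/MSW = 17.3837
df = (2, 24)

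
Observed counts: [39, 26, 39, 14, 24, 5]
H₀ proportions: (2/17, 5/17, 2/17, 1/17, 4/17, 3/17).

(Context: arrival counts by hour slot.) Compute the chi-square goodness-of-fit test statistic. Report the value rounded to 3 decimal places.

n = 147; E_i = n·p_i = [17.29, 43.24, 17.29, 8.65, 34.59, 25.94]
χ² = (39−17.29)²/17.29 + (26−43.24)²/43.24 + (39−17.29)²/17.29 + (14−8.65)²/8.65 + (24−34.59)²/34.59 + (5−25.94)²/25.94 = 84.8168
df = 5

test statistic = 84.817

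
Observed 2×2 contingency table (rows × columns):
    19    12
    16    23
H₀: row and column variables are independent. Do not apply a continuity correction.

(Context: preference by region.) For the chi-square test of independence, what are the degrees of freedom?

degrees of freedom = 1

df = (r−1)(c−1) = (2−1)·(2−1) = 1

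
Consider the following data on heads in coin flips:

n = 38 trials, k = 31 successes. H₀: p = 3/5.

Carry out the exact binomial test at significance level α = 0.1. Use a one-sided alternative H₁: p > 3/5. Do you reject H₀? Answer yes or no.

Exact binomial: n=38, k=31, p₀=3/5=0.6000
P(X≥31) from Σ C(n,i)·p₀^i·(1−p₀)^(n−i)
p-value (one-sided, H₁ greater) = 0.00395
At α=0.1: p < α → reject H₀

reject H₀: yes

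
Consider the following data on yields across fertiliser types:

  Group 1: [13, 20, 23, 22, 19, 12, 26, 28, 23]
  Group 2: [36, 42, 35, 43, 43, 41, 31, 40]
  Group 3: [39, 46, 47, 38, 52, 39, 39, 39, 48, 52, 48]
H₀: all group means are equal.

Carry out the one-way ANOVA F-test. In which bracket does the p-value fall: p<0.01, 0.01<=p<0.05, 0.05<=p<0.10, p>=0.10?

p-value bracket: p<0.01

Group means [20.67, 38.88, 44.27], grand mean 35.143
SSB = Σnᵢ(x̄ᵢ−x̄)² = 2914.372; SSW = ΣΣ(x−x̄ᵢ)² = 675.057
MSB = 2914.372/2 = 1457.1859; MSW = 675.057/25 = 27.0023
F = MSB/MSW = 53.9653
df = (2, 25)
p-value (upper-tail) = 0.00000
→ bracket: p<0.01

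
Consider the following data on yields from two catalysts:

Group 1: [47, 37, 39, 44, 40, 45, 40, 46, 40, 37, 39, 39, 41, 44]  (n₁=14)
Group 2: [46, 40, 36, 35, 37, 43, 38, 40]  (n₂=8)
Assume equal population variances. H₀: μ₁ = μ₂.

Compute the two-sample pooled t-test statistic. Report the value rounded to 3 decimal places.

x̄₁=41.286, s₁=3.292, n₁=14
x̄₂=39.375, s₂=3.701, n₂=8
s_p² = [13·3.292² + 7·3.701²]/20 = 11.8366
SE = √(s_p²·(1/14+1/8)) = 1.5248
t = (41.286−39.375)/1.5248 = 1.2531
df = 20

test statistic = 1.253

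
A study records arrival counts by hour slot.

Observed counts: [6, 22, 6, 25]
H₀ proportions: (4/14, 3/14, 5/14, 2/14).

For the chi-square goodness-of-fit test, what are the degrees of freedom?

degrees of freedom = 3

df = k − 1 = 4 − 1 = 3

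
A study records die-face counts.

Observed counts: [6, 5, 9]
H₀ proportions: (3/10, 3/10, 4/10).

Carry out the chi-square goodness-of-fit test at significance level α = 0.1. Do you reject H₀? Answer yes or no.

n = 20; E_i = n·p_i = [6.00, 6.00, 8.00]
χ² = (6−6.00)²/6.00 + (5−6.00)²/6.00 + (9−8.00)²/8.00 = 0.2917
df = 2
p-value (upper-tail) = 0.86430
At α=0.1: p ≥ α → fail to reject H₀

reject H₀: no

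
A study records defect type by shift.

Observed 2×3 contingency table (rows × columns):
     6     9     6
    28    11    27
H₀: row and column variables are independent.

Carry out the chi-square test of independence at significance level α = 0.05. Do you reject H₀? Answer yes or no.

Row totals [21, 66], col totals [34, 20, 33], n=87
χ² = (6−8.21)²/8.21 + (9−4.83)²/4.83 + (6−7.97)²/7.97 + (28−25.79)²/25.79 + (11−15.17)²/15.17 + (27−25.03)²/25.03 = 6.1752
df = 2
p-value (upper-tail) = 0.04561
At α=0.05: p < α → reject H₀

reject H₀: yes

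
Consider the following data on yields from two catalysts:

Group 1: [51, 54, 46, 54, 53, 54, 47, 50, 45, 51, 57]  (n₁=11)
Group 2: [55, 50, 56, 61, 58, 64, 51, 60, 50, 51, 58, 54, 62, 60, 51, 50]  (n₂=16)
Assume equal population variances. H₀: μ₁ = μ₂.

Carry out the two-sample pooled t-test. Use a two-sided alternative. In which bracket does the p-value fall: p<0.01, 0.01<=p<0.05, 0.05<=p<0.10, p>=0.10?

x̄₁=51.091, s₁=3.807, n₁=11
x̄₂=55.688, s₂=4.840, n₂=16
s_p² = [10·3.807² + 15·4.840²]/25 = 19.8539
SE = √(s_p²·(1/11+1/16)) = 1.7452
t = (51.091−55.688)/1.7452 = -2.6338
df = 25
p-value (two-sided) = 0.01428
→ bracket: 0.01<=p<0.05

p-value bracket: 0.01<=p<0.05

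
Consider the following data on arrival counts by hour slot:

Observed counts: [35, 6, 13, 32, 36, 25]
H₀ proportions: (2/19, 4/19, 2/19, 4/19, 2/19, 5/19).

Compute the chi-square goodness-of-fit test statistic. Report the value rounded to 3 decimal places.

n = 147; E_i = n·p_i = [15.47, 30.95, 15.47, 30.95, 15.47, 38.68]
χ² = (35−15.47)²/15.47 + (6−30.95)²/30.95 + (13−15.47)²/15.47 + (32−30.95)²/30.95 + (36−15.47)²/15.47 + (25−38.68)²/38.68 = 77.2517
df = 5

test statistic = 77.252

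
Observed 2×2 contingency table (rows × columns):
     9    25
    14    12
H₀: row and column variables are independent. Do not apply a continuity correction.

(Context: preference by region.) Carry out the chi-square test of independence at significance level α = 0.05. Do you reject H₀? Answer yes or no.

reject H₀: yes

Row totals [34, 26], col totals [23, 37], n=60
χ² = (9−13.03)²/13.03 + (25−20.97)²/20.97 + (14−9.97)²/9.97 + (12−16.03)²/16.03 = 4.6709
df = 1
p-value (upper-tail) = 0.03068
At α=0.05: p < α → reject H₀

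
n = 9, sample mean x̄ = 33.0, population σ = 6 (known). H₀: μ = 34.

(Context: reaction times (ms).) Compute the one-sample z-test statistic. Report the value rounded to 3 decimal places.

SE = σ/√n = 6/√9 = 2.0000
z = (x̄−μ₀)/SE = (33.0−34)/2.0000 = -0.5000

test statistic = -0.500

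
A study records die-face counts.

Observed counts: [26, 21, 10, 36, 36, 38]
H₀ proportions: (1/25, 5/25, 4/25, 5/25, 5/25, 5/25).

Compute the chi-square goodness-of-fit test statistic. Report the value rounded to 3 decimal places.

test statistic = 71.982

n = 167; E_i = n·p_i = [6.68, 33.40, 26.72, 33.40, 33.40, 33.40]
χ² = (26−6.68)²/6.68 + (21−33.40)²/33.40 + (10−26.72)²/26.72 + (36−33.40)²/33.40 + (36−33.40)²/33.40 + (38−33.40)²/33.40 = 71.9820
df = 5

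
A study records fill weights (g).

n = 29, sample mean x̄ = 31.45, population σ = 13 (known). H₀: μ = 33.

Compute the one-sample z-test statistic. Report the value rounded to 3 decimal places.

test statistic = -0.642

SE = σ/√n = 13/√29 = 2.4140
z = (x̄−μ₀)/SE = (31.45−33)/2.4140 = -0.6421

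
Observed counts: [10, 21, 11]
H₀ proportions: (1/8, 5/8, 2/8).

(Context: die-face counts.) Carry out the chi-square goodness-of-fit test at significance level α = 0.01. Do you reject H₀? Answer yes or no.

reject H₀: no

n = 42; E_i = n·p_i = [5.25, 26.25, 10.50]
χ² = (10−5.25)²/5.25 + (21−26.25)²/26.25 + (11−10.50)²/10.50 = 5.3714
df = 2
p-value (upper-tail) = 0.06817
At α=0.01: p ≥ α → fail to reject H₀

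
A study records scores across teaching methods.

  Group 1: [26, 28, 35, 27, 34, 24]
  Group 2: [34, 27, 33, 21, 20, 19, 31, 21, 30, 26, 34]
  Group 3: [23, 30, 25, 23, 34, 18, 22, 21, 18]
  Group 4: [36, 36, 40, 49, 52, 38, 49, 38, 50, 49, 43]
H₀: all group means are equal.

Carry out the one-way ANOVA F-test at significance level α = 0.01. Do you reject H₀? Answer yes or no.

Group means [29.00, 26.91, 23.78, 43.64], grand mean 31.459
SSB = Σnᵢ(x̄ᵢ−x̄)² = 2426.179; SSW = ΣΣ(x−x̄ᵢ)² = 1059.010
MSB = 2426.179/3 = 808.7264; MSW = 1059.010/33 = 32.0912
F = MSB/MSW = 25.2009
df = (3, 33)
p-value (upper-tail) = 0.00000
At α=0.01: p < α → reject H₀

reject H₀: yes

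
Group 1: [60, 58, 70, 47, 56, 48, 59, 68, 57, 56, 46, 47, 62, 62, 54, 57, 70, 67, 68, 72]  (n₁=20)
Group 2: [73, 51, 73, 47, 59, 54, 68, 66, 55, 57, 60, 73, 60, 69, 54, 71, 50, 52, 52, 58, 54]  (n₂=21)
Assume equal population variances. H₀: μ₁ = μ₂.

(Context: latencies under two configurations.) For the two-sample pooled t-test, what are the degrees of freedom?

df = n₁ + n₂ − 2 = 20 + 21 − 2 = 39

degrees of freedom = 39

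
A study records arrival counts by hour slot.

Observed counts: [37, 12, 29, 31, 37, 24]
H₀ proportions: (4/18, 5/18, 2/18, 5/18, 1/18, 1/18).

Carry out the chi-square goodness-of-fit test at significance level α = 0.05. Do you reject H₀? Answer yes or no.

reject H₀: yes

n = 170; E_i = n·p_i = [37.78, 47.22, 18.89, 47.22, 9.44, 9.44]
χ² = (37−37.78)²/37.78 + (12−47.22)²/47.22 + (29−18.89)²/18.89 + (31−47.22)²/47.22 + (37−9.44)²/9.44 + (24−9.44)²/9.44 = 140.1029
df = 5
p-value (upper-tail) = 0.00000
At α=0.05: p < α → reject H₀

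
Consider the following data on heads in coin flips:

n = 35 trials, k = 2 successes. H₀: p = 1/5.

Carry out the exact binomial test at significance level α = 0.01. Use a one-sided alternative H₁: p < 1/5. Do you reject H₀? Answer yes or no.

reject H₀: no

Exact binomial: n=35, k=2, p₀=1/5=0.2000
P(X≤2) from Σ C(n,i)·p₀^i·(1−p₀)^(n−i)
p-value (one-sided, H₁ less) = 0.01904
At α=0.01: p ≥ α → fail to reject H₀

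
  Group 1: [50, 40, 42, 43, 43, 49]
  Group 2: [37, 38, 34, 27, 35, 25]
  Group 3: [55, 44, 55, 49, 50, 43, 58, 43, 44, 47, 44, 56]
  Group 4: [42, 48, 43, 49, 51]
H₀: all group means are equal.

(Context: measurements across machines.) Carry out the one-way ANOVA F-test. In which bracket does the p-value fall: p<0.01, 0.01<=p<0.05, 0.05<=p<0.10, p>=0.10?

p-value bracket: p<0.01

Group means [44.50, 32.67, 49.00, 46.60], grand mean 44.276
SSB = Σnᵢ(x̄ᵢ−x̄)² = 1103.760; SSW = ΣΣ(x−x̄ᵢ)² = 642.033
MSB = 1103.760/3 = 367.9199; MSW = 642.033/25 = 25.6813
F = MSB/MSW = 14.3264
df = (3, 25)
p-value (upper-tail) = 0.00001
→ bracket: p<0.01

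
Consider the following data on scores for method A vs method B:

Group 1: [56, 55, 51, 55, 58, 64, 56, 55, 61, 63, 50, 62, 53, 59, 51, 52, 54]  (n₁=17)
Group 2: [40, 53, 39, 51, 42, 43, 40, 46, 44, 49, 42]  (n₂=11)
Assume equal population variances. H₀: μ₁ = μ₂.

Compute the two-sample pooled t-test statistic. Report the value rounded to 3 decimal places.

test statistic = 6.727

x̄₁=56.176, s₁=4.362, n₁=17
x̄₂=44.455, s₂=4.719, n₂=11
s_p² = [16·4.362² + 10·4.719²]/26 = 20.2768
SE = √(s_p²·(1/17+1/11)) = 1.7424
t = (56.176−44.455)/1.7424 = 6.7273
df = 26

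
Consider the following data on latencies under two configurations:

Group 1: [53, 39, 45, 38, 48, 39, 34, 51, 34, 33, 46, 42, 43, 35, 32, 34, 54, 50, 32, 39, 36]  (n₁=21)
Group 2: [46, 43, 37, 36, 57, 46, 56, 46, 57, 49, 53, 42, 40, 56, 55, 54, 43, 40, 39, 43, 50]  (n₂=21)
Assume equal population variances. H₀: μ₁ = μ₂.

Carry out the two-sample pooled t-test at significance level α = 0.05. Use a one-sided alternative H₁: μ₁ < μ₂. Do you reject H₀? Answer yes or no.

reject H₀: yes

x̄₁=40.810, s₁=7.222, n₁=21
x̄₂=47.048, s₂=7.011, n₂=21
s_p² = [20·7.222² + 20·7.011²]/40 = 50.6548
SE = √(s_p²·(1/21+1/21)) = 2.1964
t = (40.810−47.048)/2.1964 = -2.8401
df = 40
p-value (one-sided, H₁ less) = 0.00353
At α=0.05: p < α → reject H₀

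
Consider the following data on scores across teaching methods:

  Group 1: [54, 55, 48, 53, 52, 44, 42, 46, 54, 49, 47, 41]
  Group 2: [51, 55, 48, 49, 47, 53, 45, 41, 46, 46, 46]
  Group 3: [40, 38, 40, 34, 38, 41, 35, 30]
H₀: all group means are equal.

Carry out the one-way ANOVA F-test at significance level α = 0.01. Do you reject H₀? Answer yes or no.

reject H₀: yes

Group means [48.75, 47.91, 37.00], grand mean 45.419
SSB = Σnᵢ(x̄ᵢ−x̄)² = 768.389; SSW = ΣΣ(x−x̄ᵢ)² = 515.159
MSB = 768.389/2 = 384.1946; MSW = 515.159/28 = 18.3985
F = MSB/MSW = 20.8818
df = (2, 28)
p-value (upper-tail) = 0.00000
At α=0.01: p < α → reject H₀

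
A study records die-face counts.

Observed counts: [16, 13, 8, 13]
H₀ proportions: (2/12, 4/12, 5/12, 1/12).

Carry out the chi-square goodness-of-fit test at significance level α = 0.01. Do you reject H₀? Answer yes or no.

reject H₀: yes

n = 50; E_i = n·p_i = [8.33, 16.67, 20.83, 4.17]
χ² = (16−8.33)²/8.33 + (13−16.67)²/16.67 + (8−20.83)²/20.83 + (13−4.17)²/4.17 = 34.4920
df = 3
p-value (upper-tail) = 0.00000
At α=0.01: p < α → reject H₀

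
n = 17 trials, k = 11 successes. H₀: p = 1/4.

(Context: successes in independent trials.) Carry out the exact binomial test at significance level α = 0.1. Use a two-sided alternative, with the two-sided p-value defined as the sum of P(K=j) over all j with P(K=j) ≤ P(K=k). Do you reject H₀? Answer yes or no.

Exact binomial: n=17, k=11, p₀=1/4=0.2500
P(X=j) = C(n,j)·p₀^j·(1−p₀)^(n−j); p = Σ P(X=j) over j with P(X=j) ≤ P(X=11)
p-value (two-sided) = 0.00063
At α=0.1: p < α → reject H₀

reject H₀: yes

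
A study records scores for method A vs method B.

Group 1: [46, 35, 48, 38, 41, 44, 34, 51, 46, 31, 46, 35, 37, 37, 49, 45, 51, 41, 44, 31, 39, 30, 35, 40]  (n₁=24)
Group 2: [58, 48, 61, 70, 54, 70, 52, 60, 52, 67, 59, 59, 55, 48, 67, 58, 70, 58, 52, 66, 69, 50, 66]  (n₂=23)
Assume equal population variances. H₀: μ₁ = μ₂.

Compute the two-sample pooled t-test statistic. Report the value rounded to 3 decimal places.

x̄₁=40.583, s₁=6.399, n₁=24
x̄₂=59.522, s₂=7.391, n₂=23
s_p² = [23·6.399² + 22·7.391²]/45 = 47.6349
SE = √(s_p²·(1/24+1/23)) = 2.0139
t = (40.583−59.522)/2.0139 = -9.4038
df = 45

test statistic = -9.404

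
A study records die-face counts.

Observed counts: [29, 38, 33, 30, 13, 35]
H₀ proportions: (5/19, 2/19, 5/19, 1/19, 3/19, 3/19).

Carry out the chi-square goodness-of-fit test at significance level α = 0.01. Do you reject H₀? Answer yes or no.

n = 178; E_i = n·p_i = [46.84, 18.74, 46.84, 9.37, 28.11, 28.11]
χ² = (29−46.84)²/46.84 + (38−18.74)²/18.74 + (33−46.84)²/46.84 + (30−9.37)²/9.37 + (13−28.11)²/28.11 + (35−28.11)²/28.11 = 85.9363
df = 5
p-value (upper-tail) = 0.00000
At α=0.01: p < α → reject H₀

reject H₀: yes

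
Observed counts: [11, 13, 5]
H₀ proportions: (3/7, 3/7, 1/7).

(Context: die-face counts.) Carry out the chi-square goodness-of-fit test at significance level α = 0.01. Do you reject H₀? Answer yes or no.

n = 29; E_i = n·p_i = [12.43, 12.43, 4.14]
χ² = (11−12.43)²/12.43 + (13−12.43)²/12.43 + (5−4.14)²/4.14 = 0.3678
df = 2
p-value (upper-tail) = 0.83201
At α=0.01: p ≥ α → fail to reject H₀

reject H₀: no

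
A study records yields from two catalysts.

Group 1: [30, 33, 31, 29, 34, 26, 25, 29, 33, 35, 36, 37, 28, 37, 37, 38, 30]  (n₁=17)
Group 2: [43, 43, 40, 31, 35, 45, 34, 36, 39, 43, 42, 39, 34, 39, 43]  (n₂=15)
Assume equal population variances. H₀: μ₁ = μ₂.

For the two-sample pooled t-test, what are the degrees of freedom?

degrees of freedom = 30

df = n₁ + n₂ − 2 = 17 + 15 − 2 = 30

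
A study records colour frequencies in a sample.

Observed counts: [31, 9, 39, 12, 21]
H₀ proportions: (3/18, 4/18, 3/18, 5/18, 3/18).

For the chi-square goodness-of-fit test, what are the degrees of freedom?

degrees of freedom = 4

df = k − 1 = 5 − 1 = 4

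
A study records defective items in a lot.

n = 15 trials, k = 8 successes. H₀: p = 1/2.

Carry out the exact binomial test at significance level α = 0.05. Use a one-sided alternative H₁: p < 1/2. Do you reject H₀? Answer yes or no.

Exact binomial: n=15, k=8, p₀=1/2=0.5000
P(X≤8) from Σ C(n,i)·p₀^i·(1−p₀)^(n−i)
p-value (one-sided, H₁ less) = 0.69638
At α=0.05: p ≥ α → fail to reject H₀

reject H₀: no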